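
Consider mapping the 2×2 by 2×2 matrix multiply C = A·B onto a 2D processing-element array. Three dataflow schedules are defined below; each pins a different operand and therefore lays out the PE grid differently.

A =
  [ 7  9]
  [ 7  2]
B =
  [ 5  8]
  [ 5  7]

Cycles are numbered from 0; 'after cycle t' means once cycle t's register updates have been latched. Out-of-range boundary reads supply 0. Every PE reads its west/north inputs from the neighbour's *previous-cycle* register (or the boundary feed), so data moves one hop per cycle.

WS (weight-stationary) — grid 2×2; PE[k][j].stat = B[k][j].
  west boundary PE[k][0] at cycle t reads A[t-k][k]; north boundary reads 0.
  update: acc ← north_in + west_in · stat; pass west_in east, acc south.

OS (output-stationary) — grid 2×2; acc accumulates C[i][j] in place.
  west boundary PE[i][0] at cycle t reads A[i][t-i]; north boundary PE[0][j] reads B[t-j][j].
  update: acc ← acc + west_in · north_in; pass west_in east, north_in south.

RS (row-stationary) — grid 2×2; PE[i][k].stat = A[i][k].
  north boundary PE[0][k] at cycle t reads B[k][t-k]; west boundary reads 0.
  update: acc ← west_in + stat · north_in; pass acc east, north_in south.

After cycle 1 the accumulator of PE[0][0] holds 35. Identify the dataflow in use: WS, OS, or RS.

dataflow = WS

Under WS (2×2), PE[0][0]:
  cycle 0: PE[0][0] → acc 35, east 7, south 35
  cycle 1: PE[0][0] → acc 35, east 7, south 35
Under OS (2×2), PE[0][0]:
  cycle 0: PE[0][0] → acc 35, east 7, south 5
  cycle 1: PE[0][0] → acc 80, east 9, south 5
Under RS (2×2), PE[0][0]:
  cycle 0: PE[0][0] → acc 35, east 35, south 5
  cycle 1: PE[0][0] → acc 56, east 56, south 8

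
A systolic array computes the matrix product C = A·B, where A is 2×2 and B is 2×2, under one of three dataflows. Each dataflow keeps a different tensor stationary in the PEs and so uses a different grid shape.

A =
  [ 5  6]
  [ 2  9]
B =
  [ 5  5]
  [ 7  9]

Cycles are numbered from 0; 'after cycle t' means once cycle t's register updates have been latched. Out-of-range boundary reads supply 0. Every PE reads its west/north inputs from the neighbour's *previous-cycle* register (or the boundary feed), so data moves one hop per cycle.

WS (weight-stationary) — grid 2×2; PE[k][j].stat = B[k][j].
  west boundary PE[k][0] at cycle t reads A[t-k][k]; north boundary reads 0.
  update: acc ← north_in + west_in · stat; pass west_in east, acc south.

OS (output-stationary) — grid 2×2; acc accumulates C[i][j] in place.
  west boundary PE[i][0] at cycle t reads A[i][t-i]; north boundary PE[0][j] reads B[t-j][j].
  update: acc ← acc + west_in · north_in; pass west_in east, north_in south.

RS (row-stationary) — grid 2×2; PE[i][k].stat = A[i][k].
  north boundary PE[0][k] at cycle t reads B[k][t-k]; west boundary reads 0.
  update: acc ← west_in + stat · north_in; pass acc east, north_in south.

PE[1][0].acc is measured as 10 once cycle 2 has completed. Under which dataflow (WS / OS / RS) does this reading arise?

dataflow = RS

WS [2×2] PE[1][0] across cycles:
  cycle 0: PE[1][0] → acc 0, east 0, south 0
  cycle 1: PE[1][0] → acc 67, east 6, south 67
  cycle 2: PE[1][0] → acc 73, east 9, south 73
OS [2×2] PE[1][0] across cycles:
  cycle 0: PE[1][0] → acc 0, east 0, south 0
  cycle 1: PE[1][0] → acc 10, east 2, south 5
  cycle 2: PE[1][0] → acc 73, east 9, south 7
RS [2×2] PE[1][0] across cycles:
  cycle 0: PE[1][0] → acc 0, east 0, south 0
  cycle 1: PE[1][0] → acc 10, east 10, south 5
  cycle 2: PE[1][0] → acc 10, east 10, south 5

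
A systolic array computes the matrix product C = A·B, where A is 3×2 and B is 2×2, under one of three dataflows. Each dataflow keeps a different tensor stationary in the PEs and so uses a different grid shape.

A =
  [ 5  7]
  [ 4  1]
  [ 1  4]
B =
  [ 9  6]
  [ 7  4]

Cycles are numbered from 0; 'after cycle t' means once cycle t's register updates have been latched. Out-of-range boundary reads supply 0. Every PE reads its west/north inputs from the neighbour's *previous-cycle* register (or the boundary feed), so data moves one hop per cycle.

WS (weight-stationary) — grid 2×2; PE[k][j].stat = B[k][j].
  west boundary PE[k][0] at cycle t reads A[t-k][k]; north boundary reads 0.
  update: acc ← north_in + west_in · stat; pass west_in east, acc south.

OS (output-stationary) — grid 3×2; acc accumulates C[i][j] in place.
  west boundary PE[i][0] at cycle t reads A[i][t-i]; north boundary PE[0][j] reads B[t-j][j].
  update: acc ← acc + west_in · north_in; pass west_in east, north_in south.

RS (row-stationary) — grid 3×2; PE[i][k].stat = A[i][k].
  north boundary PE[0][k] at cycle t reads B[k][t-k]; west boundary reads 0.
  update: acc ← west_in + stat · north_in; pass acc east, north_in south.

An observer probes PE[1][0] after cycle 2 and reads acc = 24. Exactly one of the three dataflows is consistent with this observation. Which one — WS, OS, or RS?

dataflow = RS

Under WS (2×2), PE[1][0]:
  step 0 · PE1,0: acc=0; fwd→0 fwd↓0
  step 1 · PE1,0: acc=94; fwd→7 fwd↓94
  step 2 · PE1,0: acc=43; fwd→1 fwd↓43
Under OS (3×2), PE[1][0]:
  step 0 · PE1,0: acc=0; fwd→0 fwd↓0
  step 1 · PE1,0: acc=36; fwd→4 fwd↓9
  step 2 · PE1,0: acc=43; fwd→1 fwd↓7
Under RS (3×2), PE[1][0]:
  step 0 · PE1,0: acc=0; fwd→0 fwd↓0
  step 1 · PE1,0: acc=36; fwd→36 fwd↓9
  step 2 · PE1,0: acc=24; fwd→24 fwd↓6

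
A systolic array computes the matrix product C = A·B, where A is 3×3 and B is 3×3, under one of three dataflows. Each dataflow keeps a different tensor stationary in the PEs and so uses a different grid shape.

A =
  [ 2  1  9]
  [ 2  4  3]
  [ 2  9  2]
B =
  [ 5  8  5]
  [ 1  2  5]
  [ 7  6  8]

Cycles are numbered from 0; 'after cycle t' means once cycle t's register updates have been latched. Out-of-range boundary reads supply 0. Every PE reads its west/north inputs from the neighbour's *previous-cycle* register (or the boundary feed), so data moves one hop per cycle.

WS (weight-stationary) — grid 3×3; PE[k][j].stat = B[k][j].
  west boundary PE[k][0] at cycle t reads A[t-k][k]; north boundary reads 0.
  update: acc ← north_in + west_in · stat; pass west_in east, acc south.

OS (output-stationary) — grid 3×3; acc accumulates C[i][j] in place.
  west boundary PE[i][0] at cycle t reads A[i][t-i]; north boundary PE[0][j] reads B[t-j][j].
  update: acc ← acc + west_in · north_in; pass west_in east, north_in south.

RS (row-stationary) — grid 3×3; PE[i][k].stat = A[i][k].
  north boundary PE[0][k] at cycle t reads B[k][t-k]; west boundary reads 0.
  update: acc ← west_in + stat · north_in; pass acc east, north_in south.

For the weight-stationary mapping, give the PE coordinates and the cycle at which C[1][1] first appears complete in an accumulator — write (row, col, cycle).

WS: C[1][1] accumulates in PE[2][1]:
  c0 r2c1: 0 / 0 / 0
  c1 r2c1: 0 / 0 / 0
  c2 r2c1: 0 / 0 / 0
  c3 r2c1: 72 / 9 / 72
  c4 r2c1: 42 / 3 / 42

(row, col, cycle) = (2, 1, 4)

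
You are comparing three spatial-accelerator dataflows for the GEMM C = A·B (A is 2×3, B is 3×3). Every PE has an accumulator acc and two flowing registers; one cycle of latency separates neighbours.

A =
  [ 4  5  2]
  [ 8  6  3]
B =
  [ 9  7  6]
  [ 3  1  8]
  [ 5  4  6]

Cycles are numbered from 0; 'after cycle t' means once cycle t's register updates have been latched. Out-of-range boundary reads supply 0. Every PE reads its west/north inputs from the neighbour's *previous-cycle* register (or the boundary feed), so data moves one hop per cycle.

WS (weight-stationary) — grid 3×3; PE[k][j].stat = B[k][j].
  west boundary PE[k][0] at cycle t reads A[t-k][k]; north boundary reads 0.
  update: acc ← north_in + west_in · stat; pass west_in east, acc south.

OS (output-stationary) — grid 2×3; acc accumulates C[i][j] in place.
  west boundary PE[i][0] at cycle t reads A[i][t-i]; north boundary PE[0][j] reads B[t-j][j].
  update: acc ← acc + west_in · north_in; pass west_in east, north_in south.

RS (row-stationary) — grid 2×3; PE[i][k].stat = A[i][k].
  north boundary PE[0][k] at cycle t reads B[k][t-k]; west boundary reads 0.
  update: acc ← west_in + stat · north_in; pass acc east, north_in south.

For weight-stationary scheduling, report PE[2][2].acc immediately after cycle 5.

WS (3×3). Following PE[2][2] plus its west/north inputs:
  0: (1,2).acc=0  regs=<0,0>
  0: (2,1).acc=0  regs=<0,0>
  0: (2,2).acc=0  regs=<0,0>
  1: (1,2).acc=0  regs=<0,0>
  1: (2,1).acc=0  regs=<0,0>
  1: (2,2).acc=0  regs=<0,0>
  2: (1,2).acc=0  regs=<0,0>
  2: (2,1).acc=0  regs=<0,0>
  2: (2,2).acc=0  regs=<0,0>
  3: (1,2).acc=64  regs=<5,64>
  3: (2,1).acc=41  regs=<2,41>
  3: (2,2).acc=0  regs=<0,0>
  4: (1,2).acc=96  regs=<6,96>
  4: (2,1).acc=74  regs=<3,74>
  4: (2,2).acc=76  regs=<2,76>
  5: (1,2).acc=0  regs=<0,0>
  5: (2,1).acc=0  regs=<0,0>
  5: (2,2).acc=114  regs=<3,114>

PE[2][2].acc = 114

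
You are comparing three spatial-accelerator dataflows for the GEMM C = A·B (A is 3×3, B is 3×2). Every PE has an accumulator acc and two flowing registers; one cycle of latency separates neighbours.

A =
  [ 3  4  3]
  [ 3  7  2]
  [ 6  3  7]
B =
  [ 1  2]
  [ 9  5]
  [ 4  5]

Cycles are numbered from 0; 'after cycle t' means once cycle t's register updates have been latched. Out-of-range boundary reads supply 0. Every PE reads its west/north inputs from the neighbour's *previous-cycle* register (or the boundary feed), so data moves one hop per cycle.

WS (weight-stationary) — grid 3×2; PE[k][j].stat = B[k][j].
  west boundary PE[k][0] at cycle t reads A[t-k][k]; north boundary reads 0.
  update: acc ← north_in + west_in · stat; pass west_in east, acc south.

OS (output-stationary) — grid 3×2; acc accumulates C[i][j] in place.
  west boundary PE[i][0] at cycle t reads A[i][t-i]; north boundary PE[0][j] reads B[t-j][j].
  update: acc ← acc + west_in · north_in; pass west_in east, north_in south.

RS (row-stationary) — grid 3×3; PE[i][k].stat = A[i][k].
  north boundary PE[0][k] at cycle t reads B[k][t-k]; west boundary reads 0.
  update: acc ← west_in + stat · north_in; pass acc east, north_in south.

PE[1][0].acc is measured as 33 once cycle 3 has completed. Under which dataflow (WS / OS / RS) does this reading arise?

WS [3×2] PE[1][0] across cycles:
  [0] (1,0) acc=0 (h:0 v:0)
  [1] (1,0) acc=39 (h:4 v:39)
  [2] (1,0) acc=66 (h:7 v:66)
  [3] (1,0) acc=33 (h:3 v:33)
OS [3×2] PE[1][0] across cycles:
  [0] (1,0) acc=0 (h:0 v:0)
  [1] (1,0) acc=3 (h:3 v:1)
  [2] (1,0) acc=66 (h:7 v:9)
  [3] (1,0) acc=74 (h:2 v:4)
RS [3×3] PE[1][0] across cycles:
  [0] (1,0) acc=0 (h:0 v:0)
  [1] (1,0) acc=3 (h:3 v:1)
  [2] (1,0) acc=6 (h:6 v:2)
  [3] (1,0) acc=0 (h:0 v:0)

dataflow = WS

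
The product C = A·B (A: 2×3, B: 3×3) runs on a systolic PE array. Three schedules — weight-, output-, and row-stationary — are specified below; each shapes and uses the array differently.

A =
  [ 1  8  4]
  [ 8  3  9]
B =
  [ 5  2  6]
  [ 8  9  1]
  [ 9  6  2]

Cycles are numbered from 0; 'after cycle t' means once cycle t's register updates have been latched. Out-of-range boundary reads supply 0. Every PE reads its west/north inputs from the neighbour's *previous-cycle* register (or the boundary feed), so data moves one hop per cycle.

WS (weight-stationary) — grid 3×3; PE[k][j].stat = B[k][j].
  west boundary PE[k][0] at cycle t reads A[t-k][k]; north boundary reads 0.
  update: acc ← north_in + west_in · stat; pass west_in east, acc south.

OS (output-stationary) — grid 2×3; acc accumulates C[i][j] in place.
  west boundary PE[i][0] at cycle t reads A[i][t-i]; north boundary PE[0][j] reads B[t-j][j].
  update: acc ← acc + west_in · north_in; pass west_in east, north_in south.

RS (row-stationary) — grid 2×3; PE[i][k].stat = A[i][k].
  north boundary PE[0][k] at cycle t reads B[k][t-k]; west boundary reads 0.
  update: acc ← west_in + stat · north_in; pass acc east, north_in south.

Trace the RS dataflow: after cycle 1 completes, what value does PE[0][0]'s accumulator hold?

RS (2×3). Following PE[0][0] plus its west/north inputs:
  0: (0,0).acc=5  regs=<5,5>
  1: (0,0).acc=2  regs=<2,2>

PE[0][0].acc = 2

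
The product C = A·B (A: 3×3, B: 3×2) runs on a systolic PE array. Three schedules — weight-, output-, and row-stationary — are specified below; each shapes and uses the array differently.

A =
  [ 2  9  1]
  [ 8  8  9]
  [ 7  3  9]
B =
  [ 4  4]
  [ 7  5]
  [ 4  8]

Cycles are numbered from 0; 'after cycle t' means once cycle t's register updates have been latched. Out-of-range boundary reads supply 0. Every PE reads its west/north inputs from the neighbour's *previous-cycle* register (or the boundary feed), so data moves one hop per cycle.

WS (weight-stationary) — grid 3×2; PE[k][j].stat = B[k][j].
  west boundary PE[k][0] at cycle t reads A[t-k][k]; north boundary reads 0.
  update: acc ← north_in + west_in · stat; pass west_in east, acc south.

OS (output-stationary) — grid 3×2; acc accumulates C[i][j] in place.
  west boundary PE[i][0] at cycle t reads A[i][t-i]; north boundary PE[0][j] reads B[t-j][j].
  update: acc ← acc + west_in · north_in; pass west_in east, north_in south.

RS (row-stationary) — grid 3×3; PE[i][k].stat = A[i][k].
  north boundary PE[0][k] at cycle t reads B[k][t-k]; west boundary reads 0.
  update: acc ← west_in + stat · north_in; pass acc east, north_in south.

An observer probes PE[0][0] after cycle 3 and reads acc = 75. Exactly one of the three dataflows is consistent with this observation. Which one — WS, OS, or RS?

Under WS (3×2), PE[0][0]:
  cycle 0: PE[0][0] → acc 8, east 2, south 8
  cycle 1: PE[0][0] → acc 32, east 8, south 32
  cycle 2: PE[0][0] → acc 28, east 7, south 28
  cycle 3: PE[0][0] → acc 0, east 0, south 0
Under OS (3×2), PE[0][0]:
  cycle 0: PE[0][0] → acc 8, east 2, south 4
  cycle 1: PE[0][0] → acc 71, east 9, south 7
  cycle 2: PE[0][0] → acc 75, east 1, south 4
  cycle 3: PE[0][0] → acc 75, east 0, south 0
Under RS (3×3), PE[0][0]:
  cycle 0: PE[0][0] → acc 8, east 8, south 4
  cycle 1: PE[0][0] → acc 8, east 8, south 4
  cycle 2: PE[0][0] → acc 0, east 0, south 0
  cycle 3: PE[0][0] → acc 0, east 0, south 0

dataflow = OS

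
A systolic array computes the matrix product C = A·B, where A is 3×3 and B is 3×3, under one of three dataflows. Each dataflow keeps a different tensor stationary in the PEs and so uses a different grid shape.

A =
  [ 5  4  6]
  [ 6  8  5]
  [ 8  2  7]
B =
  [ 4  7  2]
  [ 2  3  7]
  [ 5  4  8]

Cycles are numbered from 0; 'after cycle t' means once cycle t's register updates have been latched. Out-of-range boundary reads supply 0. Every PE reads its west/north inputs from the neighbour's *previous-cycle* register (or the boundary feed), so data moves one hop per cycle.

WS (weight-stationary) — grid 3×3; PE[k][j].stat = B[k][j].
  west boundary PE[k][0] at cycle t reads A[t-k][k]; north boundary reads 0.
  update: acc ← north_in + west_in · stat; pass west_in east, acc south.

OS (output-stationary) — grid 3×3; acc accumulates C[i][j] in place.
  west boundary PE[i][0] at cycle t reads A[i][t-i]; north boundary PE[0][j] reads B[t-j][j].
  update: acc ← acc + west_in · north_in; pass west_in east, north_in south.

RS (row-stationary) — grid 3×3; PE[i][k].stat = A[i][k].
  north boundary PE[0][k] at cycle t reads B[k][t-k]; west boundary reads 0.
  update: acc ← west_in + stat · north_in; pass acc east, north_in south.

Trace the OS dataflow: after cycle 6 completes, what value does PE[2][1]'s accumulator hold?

PE[2][1].acc = 90

OS on a 3×3 grid — tracing PE[2][1] and its feeders:
  after 0 — PE[1][1] acc=0, pass-E 0, pass-S 0
  after 0 — PE[2][0] acc=0, pass-E 0, pass-S 0
  after 0 — PE[2][1] acc=0, pass-E 0, pass-S 0
  after 1 — PE[1][1] acc=0, pass-E 0, pass-S 0
  after 1 — PE[2][0] acc=0, pass-E 0, pass-S 0
  after 1 — PE[2][1] acc=0, pass-E 0, pass-S 0
  after 2 — PE[1][1] acc=42, pass-E 6, pass-S 7
  after 2 — PE[2][0] acc=32, pass-E 8, pass-S 4
  after 2 — PE[2][1] acc=0, pass-E 0, pass-S 0
  after 3 — PE[1][1] acc=66, pass-E 8, pass-S 3
  after 3 — PE[2][0] acc=36, pass-E 2, pass-S 2
  after 3 — PE[2][1] acc=56, pass-E 8, pass-S 7
  after 4 — PE[1][1] acc=86, pass-E 5, pass-S 4
  after 4 — PE[2][0] acc=71, pass-E 7, pass-S 5
  after 4 — PE[2][1] acc=62, pass-E 2, pass-S 3
  after 5 — PE[1][1] acc=86, pass-E 0, pass-S 0
  after 5 — PE[2][0] acc=71, pass-E 0, pass-S 0
  after 5 — PE[2][1] acc=90, pass-E 7, pass-S 4
  after 6 — PE[1][1] acc=86, pass-E 0, pass-S 0
  after 6 — PE[2][0] acc=71, pass-E 0, pass-S 0
  after 6 — PE[2][1] acc=90, pass-E 0, pass-S 0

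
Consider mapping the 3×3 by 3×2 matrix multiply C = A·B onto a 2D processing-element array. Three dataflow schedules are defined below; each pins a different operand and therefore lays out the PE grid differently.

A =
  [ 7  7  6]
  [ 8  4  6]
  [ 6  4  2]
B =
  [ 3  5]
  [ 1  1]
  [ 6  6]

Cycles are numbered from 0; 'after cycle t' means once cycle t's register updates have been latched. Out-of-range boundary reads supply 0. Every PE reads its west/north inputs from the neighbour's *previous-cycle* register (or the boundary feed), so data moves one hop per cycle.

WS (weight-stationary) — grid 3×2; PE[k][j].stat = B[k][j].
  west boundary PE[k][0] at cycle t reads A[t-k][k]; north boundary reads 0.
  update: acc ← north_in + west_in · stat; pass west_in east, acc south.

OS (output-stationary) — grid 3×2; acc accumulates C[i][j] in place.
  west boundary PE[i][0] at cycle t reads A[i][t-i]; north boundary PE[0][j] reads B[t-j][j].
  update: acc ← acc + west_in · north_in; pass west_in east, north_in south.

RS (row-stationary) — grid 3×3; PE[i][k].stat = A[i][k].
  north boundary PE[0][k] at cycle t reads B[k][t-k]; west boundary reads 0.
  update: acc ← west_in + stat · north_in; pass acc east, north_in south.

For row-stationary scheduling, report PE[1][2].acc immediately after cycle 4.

Tracing RS — 3×3 array, target PE[1][2]:
  c0 r0c2: 0 / 0 / 0
  c0 r1c1: 0 / 0 / 0
  c0 r1c2: 0 / 0 / 0
  c1 r0c2: 0 / 0 / 0
  c1 r1c1: 0 / 0 / 0
  c1 r1c2: 0 / 0 / 0
  c2 r0c2: 64 / 64 / 6
  c2 r1c1: 28 / 28 / 1
  c2 r1c2: 0 / 0 / 0
  c3 r0c2: 78 / 78 / 6
  c3 r1c1: 44 / 44 / 1
  c3 r1c2: 64 / 64 / 6
  c4 r0c2: 0 / 0 / 0
  c4 r1c1: 0 / 0 / 0
  c4 r1c2: 80 / 80 / 6

PE[1][2].acc = 80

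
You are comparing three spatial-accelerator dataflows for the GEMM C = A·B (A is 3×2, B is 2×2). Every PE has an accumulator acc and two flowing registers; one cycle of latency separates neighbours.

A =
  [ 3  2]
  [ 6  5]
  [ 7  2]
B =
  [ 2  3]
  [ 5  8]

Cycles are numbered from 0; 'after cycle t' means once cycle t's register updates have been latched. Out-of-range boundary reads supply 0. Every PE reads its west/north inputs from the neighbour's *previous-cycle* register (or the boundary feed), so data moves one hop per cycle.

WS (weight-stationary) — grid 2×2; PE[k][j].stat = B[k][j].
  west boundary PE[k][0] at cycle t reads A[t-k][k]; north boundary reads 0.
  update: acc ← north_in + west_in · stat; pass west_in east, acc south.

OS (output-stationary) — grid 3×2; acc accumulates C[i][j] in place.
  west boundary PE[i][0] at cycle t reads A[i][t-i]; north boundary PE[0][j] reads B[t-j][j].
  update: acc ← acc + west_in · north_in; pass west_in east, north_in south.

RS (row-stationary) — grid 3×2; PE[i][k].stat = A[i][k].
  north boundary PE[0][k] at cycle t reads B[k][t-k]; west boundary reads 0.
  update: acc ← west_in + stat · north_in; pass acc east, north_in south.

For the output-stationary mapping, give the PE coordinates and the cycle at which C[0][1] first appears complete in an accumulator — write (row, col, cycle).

OS: C[0][1] accumulates in PE[0][1]:
  c0 r0c1: 0 / 0 / 0
  c1 r0c1: 9 / 3 / 3
  c2 r0c1: 25 / 2 / 8

(row, col, cycle) = (0, 1, 2)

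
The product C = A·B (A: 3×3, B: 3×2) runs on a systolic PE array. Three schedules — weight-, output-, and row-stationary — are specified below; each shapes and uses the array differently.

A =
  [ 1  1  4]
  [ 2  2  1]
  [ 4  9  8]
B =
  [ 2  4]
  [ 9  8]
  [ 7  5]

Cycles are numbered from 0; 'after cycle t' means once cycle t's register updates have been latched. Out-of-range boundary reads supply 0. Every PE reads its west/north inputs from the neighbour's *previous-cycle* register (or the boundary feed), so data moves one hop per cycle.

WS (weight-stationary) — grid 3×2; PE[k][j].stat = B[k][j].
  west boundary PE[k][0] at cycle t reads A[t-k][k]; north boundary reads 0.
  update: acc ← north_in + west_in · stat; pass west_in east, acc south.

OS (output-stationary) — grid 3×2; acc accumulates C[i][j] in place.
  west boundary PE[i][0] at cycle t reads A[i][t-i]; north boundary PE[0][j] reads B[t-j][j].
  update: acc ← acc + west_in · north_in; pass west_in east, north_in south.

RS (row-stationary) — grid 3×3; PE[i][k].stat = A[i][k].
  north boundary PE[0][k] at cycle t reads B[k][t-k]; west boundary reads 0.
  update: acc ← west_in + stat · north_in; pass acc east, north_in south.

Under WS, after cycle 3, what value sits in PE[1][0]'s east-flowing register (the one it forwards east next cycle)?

WS on a 3×2 grid — tracing PE[1][0] and its feeders:
  after 0 — PE[0][0] acc=2, pass-E 1, pass-S 2
  after 0 — PE[1][0] acc=0, pass-E 0, pass-S 0
  after 1 — PE[0][0] acc=4, pass-E 2, pass-S 4
  after 1 — PE[1][0] acc=11, pass-E 1, pass-S 11
  after 2 — PE[0][0] acc=8, pass-E 4, pass-S 8
  after 2 — PE[1][0] acc=22, pass-E 2, pass-S 22
  after 3 — PE[0][0] acc=0, pass-E 0, pass-S 0
  after 3 — PE[1][0] acc=89, pass-E 9, pass-S 89

register = 9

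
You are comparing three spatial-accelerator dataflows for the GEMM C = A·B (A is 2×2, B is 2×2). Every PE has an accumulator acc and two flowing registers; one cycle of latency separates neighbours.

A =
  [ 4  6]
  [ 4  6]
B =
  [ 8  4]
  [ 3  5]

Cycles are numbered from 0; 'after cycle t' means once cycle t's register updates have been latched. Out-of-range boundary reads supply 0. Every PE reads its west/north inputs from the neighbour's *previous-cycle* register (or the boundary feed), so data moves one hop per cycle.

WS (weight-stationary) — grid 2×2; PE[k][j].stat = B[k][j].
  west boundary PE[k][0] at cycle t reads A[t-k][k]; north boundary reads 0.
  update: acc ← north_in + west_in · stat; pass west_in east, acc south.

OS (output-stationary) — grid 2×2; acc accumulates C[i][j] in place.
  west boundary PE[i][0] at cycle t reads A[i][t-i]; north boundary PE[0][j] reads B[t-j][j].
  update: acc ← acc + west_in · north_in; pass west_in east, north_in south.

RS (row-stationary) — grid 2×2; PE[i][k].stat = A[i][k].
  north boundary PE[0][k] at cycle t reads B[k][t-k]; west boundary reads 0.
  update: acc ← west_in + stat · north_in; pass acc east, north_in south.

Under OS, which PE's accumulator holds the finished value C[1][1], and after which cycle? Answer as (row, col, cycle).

OS: C[1][1] accumulates in PE[1][1]:
  [0] (1,1) acc=0 (h:0 v:0)
  [1] (1,1) acc=0 (h:0 v:0)
  [2] (1,1) acc=16 (h:4 v:4)
  [3] (1,1) acc=46 (h:6 v:5)

(row, col, cycle) = (1, 1, 3)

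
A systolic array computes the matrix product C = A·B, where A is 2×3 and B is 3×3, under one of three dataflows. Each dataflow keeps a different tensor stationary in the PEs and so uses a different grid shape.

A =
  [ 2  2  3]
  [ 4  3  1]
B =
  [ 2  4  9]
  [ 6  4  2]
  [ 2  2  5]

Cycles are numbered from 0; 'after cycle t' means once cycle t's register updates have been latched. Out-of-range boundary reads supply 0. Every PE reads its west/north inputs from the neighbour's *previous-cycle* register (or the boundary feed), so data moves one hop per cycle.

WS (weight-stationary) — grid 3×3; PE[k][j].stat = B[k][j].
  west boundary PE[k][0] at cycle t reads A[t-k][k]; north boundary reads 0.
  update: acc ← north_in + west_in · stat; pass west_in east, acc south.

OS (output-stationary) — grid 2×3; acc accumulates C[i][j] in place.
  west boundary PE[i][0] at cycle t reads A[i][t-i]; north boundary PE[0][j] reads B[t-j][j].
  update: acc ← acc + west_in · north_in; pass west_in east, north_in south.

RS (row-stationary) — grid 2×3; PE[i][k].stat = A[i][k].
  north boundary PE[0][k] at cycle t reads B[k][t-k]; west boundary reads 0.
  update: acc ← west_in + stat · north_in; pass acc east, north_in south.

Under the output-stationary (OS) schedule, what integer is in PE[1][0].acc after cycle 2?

Tracing OS — 2×3 array, target PE[1][0]:
  c0 r0c0: 4 / 2 / 2
  c0 r1c0: 0 / 0 / 0
  c1 r0c0: 16 / 2 / 6
  c1 r1c0: 8 / 4 / 2
  c2 r0c0: 22 / 3 / 2
  c2 r1c0: 26 / 3 / 6

PE[1][0].acc = 26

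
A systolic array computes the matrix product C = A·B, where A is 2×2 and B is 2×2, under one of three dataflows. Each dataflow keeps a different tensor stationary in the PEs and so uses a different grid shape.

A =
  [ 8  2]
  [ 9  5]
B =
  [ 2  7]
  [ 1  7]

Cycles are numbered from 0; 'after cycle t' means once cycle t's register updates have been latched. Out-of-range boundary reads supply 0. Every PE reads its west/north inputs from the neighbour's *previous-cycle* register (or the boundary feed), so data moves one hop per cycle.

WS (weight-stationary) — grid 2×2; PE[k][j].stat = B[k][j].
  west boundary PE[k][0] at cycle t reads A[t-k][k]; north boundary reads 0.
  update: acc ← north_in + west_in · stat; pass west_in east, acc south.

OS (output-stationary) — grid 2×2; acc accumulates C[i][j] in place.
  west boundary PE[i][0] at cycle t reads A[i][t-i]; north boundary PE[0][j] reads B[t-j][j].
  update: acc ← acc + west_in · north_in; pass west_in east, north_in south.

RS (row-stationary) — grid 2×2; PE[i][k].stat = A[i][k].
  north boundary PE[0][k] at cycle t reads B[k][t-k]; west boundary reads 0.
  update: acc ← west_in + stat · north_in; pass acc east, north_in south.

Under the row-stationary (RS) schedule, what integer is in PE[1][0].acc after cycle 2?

PE[1][0].acc = 63

RS on a 2×2 grid — tracing PE[1][0] and its feeders:
  after 0 — PE[0][0] acc=16, pass-E 16, pass-S 2
  after 0 — PE[1][0] acc=0, pass-E 0, pass-S 0
  after 1 — PE[0][0] acc=56, pass-E 56, pass-S 7
  after 1 — PE[1][0] acc=18, pass-E 18, pass-S 2
  after 2 — PE[0][0] acc=0, pass-E 0, pass-S 0
  after 2 — PE[1][0] acc=63, pass-E 63, pass-S 7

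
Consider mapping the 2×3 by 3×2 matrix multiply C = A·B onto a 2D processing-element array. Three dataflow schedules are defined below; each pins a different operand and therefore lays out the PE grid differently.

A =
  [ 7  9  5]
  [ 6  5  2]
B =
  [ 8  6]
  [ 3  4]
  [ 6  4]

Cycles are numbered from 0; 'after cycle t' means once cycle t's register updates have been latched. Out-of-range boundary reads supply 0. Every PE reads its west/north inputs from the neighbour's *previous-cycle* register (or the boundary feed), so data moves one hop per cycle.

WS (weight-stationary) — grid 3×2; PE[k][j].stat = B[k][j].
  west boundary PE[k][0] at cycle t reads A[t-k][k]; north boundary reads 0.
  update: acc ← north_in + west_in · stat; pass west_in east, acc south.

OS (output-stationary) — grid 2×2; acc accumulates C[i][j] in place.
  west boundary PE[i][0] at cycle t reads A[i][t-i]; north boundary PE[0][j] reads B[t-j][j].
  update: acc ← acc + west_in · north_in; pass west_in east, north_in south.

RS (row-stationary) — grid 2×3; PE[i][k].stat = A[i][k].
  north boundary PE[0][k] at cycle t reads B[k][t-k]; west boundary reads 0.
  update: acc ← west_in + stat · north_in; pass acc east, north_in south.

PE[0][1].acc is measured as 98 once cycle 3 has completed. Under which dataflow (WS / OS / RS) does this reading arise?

dataflow = OS

— WS: 3×2; PE[0][1] trace:
  @0  [0,1]  acc 0  |  →0  ↓0
  @1  [0,1]  acc 42  |  →7  ↓42
  @2  [0,1]  acc 36  |  →6  ↓36
  @3  [0,1]  acc 0  |  →0  ↓0
— OS: 2×2; PE[0][1] trace:
  @0  [0,1]  acc 0  |  →0  ↓0
  @1  [0,1]  acc 42  |  →7  ↓6
  @2  [0,1]  acc 78  |  →9  ↓4
  @3  [0,1]  acc 98  |  →5  ↓4
— RS: 2×3; PE[0][1] trace:
  @0  [0,1]  acc 0  |  →0  ↓0
  @1  [0,1]  acc 83  |  →83  ↓3
  @2  [0,1]  acc 78  |  →78  ↓4
  @3  [0,1]  acc 0  |  →0  ↓0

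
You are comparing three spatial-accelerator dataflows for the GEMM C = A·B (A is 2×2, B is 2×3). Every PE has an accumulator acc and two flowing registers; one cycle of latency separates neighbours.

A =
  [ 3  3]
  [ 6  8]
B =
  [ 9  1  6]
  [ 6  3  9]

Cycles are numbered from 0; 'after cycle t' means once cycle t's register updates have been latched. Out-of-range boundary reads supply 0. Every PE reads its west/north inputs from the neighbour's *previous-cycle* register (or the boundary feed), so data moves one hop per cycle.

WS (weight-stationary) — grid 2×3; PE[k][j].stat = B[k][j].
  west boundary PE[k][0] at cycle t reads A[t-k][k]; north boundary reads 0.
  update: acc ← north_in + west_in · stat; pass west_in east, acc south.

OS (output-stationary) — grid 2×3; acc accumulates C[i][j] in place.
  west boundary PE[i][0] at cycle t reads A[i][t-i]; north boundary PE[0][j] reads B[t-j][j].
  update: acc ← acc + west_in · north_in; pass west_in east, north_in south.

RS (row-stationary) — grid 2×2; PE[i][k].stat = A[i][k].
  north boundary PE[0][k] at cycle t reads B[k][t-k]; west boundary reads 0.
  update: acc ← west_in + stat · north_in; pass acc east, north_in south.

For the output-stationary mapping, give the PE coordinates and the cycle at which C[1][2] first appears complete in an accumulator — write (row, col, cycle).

OS — PE[1][2] is where C[1][2] collects:
  0: (1,2).acc=0  regs=<0,0>
  1: (1,2).acc=0  regs=<0,0>
  2: (1,2).acc=0  regs=<0,0>
  3: (1,2).acc=36  regs=<6,6>
  4: (1,2).acc=108  regs=<8,9>

(row, col, cycle) = (1, 2, 4)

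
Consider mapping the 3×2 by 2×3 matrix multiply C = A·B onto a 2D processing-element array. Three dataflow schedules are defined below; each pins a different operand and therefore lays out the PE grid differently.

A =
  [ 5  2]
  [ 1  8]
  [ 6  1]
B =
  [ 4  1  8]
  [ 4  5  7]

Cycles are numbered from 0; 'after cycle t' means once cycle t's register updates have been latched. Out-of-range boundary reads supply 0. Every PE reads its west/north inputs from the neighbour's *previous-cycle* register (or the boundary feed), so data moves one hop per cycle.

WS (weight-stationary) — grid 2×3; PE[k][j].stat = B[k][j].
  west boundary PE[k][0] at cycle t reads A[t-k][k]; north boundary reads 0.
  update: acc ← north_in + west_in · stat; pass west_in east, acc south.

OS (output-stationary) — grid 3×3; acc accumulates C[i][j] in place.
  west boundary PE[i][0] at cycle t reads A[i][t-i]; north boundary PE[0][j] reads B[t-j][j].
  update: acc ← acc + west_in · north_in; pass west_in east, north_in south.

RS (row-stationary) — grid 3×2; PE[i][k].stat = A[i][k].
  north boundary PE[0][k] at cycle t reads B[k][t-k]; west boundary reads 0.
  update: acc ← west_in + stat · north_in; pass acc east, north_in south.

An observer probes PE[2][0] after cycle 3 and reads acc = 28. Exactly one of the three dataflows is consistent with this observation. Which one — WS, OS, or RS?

dataflow = OS

— WS: 2×3 array has no PE[2][0].
OS [3×3] PE[2][0] across cycles:
  0: (2,0).acc=0  regs=<0,0>
  1: (2,0).acc=0  regs=<0,0>
  2: (2,0).acc=24  regs=<6,4>
  3: (2,0).acc=28  regs=<1,4>
RS [3×2] PE[2][0] across cycles:
  0: (2,0).acc=0  regs=<0,0>
  1: (2,0).acc=0  regs=<0,0>
  2: (2,0).acc=24  regs=<24,4>
  3: (2,0).acc=6  regs=<6,1>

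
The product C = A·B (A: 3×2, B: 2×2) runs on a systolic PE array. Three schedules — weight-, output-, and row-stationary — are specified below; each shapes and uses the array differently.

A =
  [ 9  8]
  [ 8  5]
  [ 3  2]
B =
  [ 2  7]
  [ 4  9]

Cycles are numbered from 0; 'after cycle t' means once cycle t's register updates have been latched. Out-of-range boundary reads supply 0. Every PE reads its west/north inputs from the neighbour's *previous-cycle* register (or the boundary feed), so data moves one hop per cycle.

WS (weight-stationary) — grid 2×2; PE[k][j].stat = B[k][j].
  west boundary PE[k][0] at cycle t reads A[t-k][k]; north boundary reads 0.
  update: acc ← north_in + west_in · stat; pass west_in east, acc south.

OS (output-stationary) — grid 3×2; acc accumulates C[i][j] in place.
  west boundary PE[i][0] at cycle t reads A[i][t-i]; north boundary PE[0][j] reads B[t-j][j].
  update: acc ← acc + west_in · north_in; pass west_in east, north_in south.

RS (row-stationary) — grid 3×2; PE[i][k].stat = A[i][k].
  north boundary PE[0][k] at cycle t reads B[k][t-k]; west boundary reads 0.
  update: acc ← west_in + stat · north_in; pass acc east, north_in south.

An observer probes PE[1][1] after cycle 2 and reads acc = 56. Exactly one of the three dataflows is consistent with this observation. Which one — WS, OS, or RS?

WS [2×2] PE[1][1] across cycles:
  cycle 0: PE[1][1] → acc 0, east 0, south 0
  cycle 1: PE[1][1] → acc 0, east 0, south 0
  cycle 2: PE[1][1] → acc 135, east 8, south 135
OS [3×2] PE[1][1] across cycles:
  cycle 0: PE[1][1] → acc 0, east 0, south 0
  cycle 1: PE[1][1] → acc 0, east 0, south 0
  cycle 2: PE[1][1] → acc 56, east 8, south 7
RS [3×2] PE[1][1] across cycles:
  cycle 0: PE[1][1] → acc 0, east 0, south 0
  cycle 1: PE[1][1] → acc 0, east 0, south 0
  cycle 2: PE[1][1] → acc 36, east 36, south 4

dataflow = OS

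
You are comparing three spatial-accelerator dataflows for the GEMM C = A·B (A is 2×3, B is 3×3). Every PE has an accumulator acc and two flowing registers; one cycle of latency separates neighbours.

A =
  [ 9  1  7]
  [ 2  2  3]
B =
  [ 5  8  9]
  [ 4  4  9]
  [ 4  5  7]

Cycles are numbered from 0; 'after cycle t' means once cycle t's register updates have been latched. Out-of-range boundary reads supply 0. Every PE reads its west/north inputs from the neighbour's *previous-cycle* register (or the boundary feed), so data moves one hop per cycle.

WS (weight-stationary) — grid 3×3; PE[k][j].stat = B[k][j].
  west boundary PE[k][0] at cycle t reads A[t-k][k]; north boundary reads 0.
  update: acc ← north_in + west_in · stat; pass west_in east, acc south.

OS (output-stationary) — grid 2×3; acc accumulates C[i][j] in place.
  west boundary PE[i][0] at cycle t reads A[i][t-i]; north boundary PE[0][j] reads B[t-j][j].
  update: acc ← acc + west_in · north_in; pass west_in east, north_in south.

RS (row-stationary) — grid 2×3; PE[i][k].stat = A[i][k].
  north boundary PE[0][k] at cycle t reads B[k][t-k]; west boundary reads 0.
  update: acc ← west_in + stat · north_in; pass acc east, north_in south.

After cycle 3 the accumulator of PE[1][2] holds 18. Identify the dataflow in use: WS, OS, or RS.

dataflow = OS

Under WS (3×3), PE[1][2]:
  0: (1,2).acc=0  regs=<0,0>
  1: (1,2).acc=0  regs=<0,0>
  2: (1,2).acc=0  regs=<0,0>
  3: (1,2).acc=90  regs=<1,90>
Under OS (2×3), PE[1][2]:
  0: (1,2).acc=0  regs=<0,0>
  1: (1,2).acc=0  regs=<0,0>
  2: (1,2).acc=0  regs=<0,0>
  3: (1,2).acc=18  regs=<2,9>
Under RS (2×3), PE[1][2]:
  0: (1,2).acc=0  regs=<0,0>
  1: (1,2).acc=0  regs=<0,0>
  2: (1,2).acc=0  regs=<0,0>
  3: (1,2).acc=30  regs=<30,4>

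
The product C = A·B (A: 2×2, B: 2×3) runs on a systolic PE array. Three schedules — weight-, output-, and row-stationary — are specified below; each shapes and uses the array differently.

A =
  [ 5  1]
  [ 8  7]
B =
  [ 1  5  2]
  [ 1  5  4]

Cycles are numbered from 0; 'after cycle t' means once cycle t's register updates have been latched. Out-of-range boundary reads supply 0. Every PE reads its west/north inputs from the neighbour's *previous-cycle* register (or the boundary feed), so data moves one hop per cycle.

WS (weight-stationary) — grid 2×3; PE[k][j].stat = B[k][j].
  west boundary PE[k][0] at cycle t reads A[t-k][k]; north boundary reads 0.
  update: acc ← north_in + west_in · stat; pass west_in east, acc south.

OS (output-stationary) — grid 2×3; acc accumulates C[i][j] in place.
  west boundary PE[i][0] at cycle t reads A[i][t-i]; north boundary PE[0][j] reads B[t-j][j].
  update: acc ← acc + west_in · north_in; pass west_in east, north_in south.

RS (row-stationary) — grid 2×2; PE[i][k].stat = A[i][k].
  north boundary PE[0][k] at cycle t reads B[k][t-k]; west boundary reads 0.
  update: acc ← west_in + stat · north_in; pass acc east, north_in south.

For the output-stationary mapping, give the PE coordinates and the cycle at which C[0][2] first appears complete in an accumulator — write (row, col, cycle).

(row, col, cycle) = (0, 2, 3)

OS: C[0][2] accumulates in PE[0][2]:
  step 0 · PE0,2: acc=0; fwd→0 fwd↓0
  step 1 · PE0,2: acc=0; fwd→0 fwd↓0
  step 2 · PE0,2: acc=10; fwd→5 fwd↓2
  step 3 · PE0,2: acc=14; fwd→1 fwd↓4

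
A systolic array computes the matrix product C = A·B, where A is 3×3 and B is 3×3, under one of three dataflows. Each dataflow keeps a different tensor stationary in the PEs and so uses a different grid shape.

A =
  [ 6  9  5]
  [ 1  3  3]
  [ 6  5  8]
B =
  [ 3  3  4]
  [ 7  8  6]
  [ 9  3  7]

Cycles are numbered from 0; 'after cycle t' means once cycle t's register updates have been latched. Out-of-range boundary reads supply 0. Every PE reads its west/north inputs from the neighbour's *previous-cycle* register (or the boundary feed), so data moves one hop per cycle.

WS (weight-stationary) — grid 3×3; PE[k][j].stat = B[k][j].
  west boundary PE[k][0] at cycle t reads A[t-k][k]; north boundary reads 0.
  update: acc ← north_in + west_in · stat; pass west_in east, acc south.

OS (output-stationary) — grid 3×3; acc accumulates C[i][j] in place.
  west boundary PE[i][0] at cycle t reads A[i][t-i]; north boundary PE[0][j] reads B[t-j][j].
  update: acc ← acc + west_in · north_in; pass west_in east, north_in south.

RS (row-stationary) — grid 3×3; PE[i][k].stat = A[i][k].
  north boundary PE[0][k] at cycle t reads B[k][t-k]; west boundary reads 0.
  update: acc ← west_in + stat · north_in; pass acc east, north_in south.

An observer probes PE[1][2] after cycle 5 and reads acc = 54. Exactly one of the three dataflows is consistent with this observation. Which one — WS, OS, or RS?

WS (3×3 grid), PE[1][2]:
  c0 r1c2: 0 / 0 / 0
  c1 r1c2: 0 / 0 / 0
  c2 r1c2: 0 / 0 / 0
  c3 r1c2: 78 / 9 / 78
  c4 r1c2: 22 / 3 / 22
  c5 r1c2: 54 / 5 / 54
OS (3×3 grid), PE[1][2]:
  c0 r1c2: 0 / 0 / 0
  c1 r1c2: 0 / 0 / 0
  c2 r1c2: 0 / 0 / 0
  c3 r1c2: 4 / 1 / 4
  c4 r1c2: 22 / 3 / 6
  c5 r1c2: 43 / 3 / 7
RS (3×3 grid), PE[1][2]:
  c0 r1c2: 0 / 0 / 0
  c1 r1c2: 0 / 0 / 0
  c2 r1c2: 0 / 0 / 0
  c3 r1c2: 51 / 51 / 9
  c4 r1c2: 36 / 36 / 3
  c5 r1c2: 43 / 43 / 7

dataflow = WS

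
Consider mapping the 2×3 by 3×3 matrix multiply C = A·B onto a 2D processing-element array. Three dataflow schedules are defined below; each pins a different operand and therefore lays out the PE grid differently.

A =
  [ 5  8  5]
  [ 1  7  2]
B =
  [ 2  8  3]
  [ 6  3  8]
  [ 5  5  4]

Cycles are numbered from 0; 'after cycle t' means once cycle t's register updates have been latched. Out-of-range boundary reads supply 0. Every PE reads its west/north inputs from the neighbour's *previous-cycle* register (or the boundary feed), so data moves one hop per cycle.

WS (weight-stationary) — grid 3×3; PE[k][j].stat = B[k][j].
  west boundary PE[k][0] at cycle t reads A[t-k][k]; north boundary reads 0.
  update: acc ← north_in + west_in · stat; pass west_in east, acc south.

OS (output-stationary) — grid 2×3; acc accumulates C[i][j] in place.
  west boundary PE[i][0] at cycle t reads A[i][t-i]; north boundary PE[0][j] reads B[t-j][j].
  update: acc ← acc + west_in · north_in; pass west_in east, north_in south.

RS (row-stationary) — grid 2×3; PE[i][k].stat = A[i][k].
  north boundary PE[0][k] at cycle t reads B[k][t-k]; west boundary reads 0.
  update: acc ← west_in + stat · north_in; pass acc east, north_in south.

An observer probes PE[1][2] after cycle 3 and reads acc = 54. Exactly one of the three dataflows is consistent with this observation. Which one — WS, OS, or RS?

dataflow = RS

WS [3×3] PE[1][2] across cycles:
  c0 r1c2: 0 / 0 / 0
  c1 r1c2: 0 / 0 / 0
  c2 r1c2: 0 / 0 / 0
  c3 r1c2: 79 / 8 / 79
OS [2×3] PE[1][2] across cycles:
  c0 r1c2: 0 / 0 / 0
  c1 r1c2: 0 / 0 / 0
  c2 r1c2: 0 / 0 / 0
  c3 r1c2: 3 / 1 / 3
RS [2×3] PE[1][2] across cycles:
  c0 r1c2: 0 / 0 / 0
  c1 r1c2: 0 / 0 / 0
  c2 r1c2: 0 / 0 / 0
  c3 r1c2: 54 / 54 / 5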